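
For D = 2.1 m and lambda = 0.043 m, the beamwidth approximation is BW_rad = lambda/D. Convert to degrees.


BW_rad = 0.043 / 2.1 = 0.020476
BW_deg = 1.17 degrees

1.17 degrees


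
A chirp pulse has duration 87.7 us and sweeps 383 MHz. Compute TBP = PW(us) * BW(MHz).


TBP = 87.7 * 383 = 33589.1

33589.1


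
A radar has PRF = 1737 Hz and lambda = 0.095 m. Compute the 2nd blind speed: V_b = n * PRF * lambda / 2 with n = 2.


V_blind = 2 * 1737 * 0.095 / 2 = 165.0 m/s

165.0 m/s


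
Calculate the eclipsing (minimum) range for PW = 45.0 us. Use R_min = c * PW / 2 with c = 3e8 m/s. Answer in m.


R_min = 3e8 * 45.0e-6 / 2 = 6750.0 m

6750.0 m


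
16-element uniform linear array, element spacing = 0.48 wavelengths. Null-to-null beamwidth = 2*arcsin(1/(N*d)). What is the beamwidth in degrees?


1/(N*d) = 1/(16*0.48) = 0.130208
BW = 2*arcsin(0.130208) = 15.0 degrees

15.0 degrees


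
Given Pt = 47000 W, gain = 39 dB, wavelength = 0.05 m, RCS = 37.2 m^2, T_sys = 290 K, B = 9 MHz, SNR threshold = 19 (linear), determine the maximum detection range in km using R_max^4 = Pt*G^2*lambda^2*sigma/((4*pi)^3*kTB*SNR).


G_lin = 10^(39/10) = 7943.282347
R^4 = 47000 * 7943.282347^2 * 0.05^2 * 37.2 / ((4*pi)^3 * 1.38e-23 * 290 * 9000000.0 * 19)
R^4 = 2.03085e20 m^4
R_max = (2.03085e20)^(1/4) = 119376.7 m = 119.4 km

119.4 km


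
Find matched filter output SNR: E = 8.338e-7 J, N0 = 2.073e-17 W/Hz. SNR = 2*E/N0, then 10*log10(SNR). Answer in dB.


SNR_lin = 2 * 8.338e-7 / 2.073e-17 = 8.044e10
SNR_dB = 10*log10(8.044e10) = 109.1 dB

109.1 dB


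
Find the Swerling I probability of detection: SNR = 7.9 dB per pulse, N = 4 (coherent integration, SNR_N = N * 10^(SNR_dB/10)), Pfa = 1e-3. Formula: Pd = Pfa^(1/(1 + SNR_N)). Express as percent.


SNR_lin = 10^(7.9/10) = 6.16595
SNR_N = 4 * 6.16595 = 24.6638
1/(1 + SNR_N) = 1/25.6638 = 0.0389654
Pd = (1e-3)^0.0389654 = 0.76402
Pd = 76.4%

76.4%


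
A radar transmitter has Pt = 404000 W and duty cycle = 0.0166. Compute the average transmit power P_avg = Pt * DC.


P_avg = 404000 * 0.0166 = 6706.4 W

6706.4 W


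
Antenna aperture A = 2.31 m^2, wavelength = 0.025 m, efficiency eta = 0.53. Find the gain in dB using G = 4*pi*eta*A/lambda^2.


G_linear = 4*pi*0.53*2.31/0.025^2 = 24616.01
G_dB = 10*log10(24616.01) = 43.9 dB

43.9 dB


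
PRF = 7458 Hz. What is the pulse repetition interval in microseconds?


PRI = 1/7458 = 0.0001340842 s = 134.1 us

134.1 us


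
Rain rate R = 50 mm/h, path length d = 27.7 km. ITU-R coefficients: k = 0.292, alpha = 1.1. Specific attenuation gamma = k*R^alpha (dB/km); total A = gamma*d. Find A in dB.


gamma = 0.292 * 50^1.1 = 21.589861 dB/km
A = 21.589861 * 27.7 = 598.04 dB

598.04 dB


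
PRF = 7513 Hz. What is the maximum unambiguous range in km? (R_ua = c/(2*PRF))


R_ua = 3e8 / (2 * 7513) = 19965.4 m = 20.0 km

20.0 km


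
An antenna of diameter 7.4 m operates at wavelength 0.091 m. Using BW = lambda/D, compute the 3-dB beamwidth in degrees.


BW_rad = 0.091 / 7.4 = 0.012297
BW_deg = 0.7 degrees

0.7 degrees


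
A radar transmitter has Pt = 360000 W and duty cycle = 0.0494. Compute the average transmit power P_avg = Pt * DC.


P_avg = 360000 * 0.0494 = 17784.0 W

17784.0 W


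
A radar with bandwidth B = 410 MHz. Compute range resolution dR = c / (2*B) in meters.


dR = 3e8 / (2 * 410000000.0) = 0.37 m

0.37 m


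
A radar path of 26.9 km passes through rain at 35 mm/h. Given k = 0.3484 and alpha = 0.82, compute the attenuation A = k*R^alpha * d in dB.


gamma = 0.3484 * 35^0.82 = 6.430044 dB/km
A = 6.430044 * 26.9 = 172.97 dB

172.97 dB


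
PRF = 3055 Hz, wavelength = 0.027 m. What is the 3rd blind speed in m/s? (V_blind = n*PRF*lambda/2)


V_blind = 3 * 3055 * 0.027 / 2 = 123.7 m/s

123.7 m/s


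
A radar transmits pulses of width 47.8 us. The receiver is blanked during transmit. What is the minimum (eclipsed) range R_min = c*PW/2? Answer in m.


R_min = 3e8 * 47.8e-6 / 2 = 7170.0 m

7170.0 m


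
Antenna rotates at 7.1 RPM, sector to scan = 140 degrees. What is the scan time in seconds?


t = 140 / (7.1 * 360) * 60 = 3.29 s

3.29 s


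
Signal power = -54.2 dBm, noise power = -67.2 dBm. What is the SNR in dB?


SNR = -54.2 - (-67.2) = 13.0 dB

13.0 dB


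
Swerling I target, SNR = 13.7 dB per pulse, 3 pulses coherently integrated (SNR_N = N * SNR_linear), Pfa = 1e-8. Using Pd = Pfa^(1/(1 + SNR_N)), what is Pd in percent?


SNR_lin = 10^(13.7/10) = 23.44229
SNR_N = 3 * 23.44229 = 70.32687
1/(1 + SNR_N) = 1/71.32687 = 0.01402
Pd = (1e-8)^0.01402 = 0.7724
Pd = 77.2%

77.2%


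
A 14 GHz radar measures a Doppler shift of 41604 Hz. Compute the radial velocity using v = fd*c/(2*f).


v = 41604 * 3e8 / (2 * 14000000000.0) = 445.8 m/s

445.8 m/s


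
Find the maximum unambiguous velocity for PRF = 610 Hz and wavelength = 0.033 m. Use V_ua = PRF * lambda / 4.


V_ua = 610 * 0.033 / 4 = 5.0 m/s

5.0 m/s


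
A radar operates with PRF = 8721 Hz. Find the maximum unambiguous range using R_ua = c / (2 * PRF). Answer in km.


R_ua = 3e8 / (2 * 8721) = 17199.9 m = 17.2 km

17.2 km


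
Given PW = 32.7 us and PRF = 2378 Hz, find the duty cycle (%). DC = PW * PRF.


DC = 32.7e-6 * 2378 * 100 = 7.78%

7.78%


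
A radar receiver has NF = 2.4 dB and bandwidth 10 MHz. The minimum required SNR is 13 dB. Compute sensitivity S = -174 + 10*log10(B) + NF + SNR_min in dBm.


10*log10(10000000.0) = 70.0
S = -174 + 70.0 + 2.4 + 13 = -88.6 dBm

-88.6 dBm


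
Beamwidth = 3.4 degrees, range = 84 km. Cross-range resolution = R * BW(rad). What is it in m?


BW_rad = 0.059341195
CR = 84000 * 0.059341195 = 4984.7 m

4984.7 m


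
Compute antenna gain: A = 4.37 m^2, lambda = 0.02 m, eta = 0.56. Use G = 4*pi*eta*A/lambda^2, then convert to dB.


G_linear = 4*pi*0.56*4.37/0.02^2 = 76881.06
G_dB = 10*log10(76881.06) = 48.9 dB

48.9 dB


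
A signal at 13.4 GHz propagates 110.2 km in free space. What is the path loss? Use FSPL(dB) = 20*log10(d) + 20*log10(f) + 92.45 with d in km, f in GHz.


20*log10(110.2) = 40.84
20*log10(13.4) = 22.54
FSPL = 155.8 dB

155.8 dB


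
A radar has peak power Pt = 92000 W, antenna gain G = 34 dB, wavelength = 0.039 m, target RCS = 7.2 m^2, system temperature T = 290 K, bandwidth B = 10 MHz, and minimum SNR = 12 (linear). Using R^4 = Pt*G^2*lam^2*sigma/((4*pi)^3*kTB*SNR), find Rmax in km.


G_lin = 10^(34/10) = 2511.886432
R^4 = 92000 * 2511.886432^2 * 0.039^2 * 7.2 / ((4*pi)^3 * 1.38e-23 * 290 * 10000000.0 * 12)
R^4 = 6.67055e18 m^4
R_max = (6.67055e18)^(1/4) = 50820.7 m = 50.8 km

50.8 km


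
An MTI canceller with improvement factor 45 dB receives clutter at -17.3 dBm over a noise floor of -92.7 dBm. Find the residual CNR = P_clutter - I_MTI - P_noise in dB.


CNR = -17.3 - 45 - (-92.7) = 30.4 dB

30.4 dB


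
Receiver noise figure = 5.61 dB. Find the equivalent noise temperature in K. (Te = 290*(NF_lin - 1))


NF_lin = 10^(5.61/10) = 3.63915
Te = 290 * (3.63915 - 1) = 765.4 K

765.4 K


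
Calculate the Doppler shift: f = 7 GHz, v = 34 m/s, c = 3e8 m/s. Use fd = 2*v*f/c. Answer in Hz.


fd = 2 * 34 * 7000000000.0 / 3e8 = 1586.7 Hz

1586.7 Hz


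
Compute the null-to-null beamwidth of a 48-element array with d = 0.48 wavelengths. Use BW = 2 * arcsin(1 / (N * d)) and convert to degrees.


1/(N*d) = 1/(48*0.48) = 0.043403
BW = 2*arcsin(0.043403) = 5.0 degrees

5.0 degrees


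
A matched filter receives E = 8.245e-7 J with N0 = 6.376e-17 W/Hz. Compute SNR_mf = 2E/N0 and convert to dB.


SNR_lin = 2 * 8.245e-7 / 6.376e-17 = 2.586e10
SNR_dB = 10*log10(2.586e10) = 104.1 dB

104.1 dB


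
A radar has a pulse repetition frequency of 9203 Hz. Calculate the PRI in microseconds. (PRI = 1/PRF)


PRI = 1/9203 = 0.0001086602 s = 108.7 us

108.7 us


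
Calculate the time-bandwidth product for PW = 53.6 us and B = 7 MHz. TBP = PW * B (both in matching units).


TBP = 53.6 * 7 = 375.2

375.2


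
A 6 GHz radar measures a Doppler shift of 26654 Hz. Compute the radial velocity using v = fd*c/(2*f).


v = 26654 * 3e8 / (2 * 6000000000.0) = 666.4 m/s

666.4 m/s


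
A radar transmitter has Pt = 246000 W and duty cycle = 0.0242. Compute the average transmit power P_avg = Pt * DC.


P_avg = 246000 * 0.0242 = 5953.2 W

5953.2 W


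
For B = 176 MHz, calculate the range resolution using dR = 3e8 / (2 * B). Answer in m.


dR = 3e8 / (2 * 176000000.0) = 0.85 m

0.85 m


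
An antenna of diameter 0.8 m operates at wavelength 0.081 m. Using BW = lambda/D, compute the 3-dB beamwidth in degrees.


BW_rad = 0.081 / 0.8 = 0.10125
BW_deg = 5.8 degrees

5.8 degrees


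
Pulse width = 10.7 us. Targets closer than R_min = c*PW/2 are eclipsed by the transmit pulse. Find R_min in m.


R_min = 3e8 * 10.7e-6 / 2 = 1605.0 m

1605.0 m


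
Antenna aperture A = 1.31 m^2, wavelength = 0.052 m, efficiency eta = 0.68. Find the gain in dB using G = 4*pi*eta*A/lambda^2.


G_linear = 4*pi*0.68*1.31/0.052^2 = 4139.84
G_dB = 10*log10(4139.84) = 36.2 dB

36.2 dB


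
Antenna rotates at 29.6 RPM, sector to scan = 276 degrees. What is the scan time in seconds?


t = 276 / (29.6 * 360) * 60 = 1.55 s

1.55 s


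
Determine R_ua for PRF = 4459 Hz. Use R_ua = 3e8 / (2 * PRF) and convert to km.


R_ua = 3e8 / (2 * 4459) = 33639.8 m = 33.6 km

33.6 km


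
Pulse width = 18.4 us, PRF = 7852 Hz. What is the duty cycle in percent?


DC = 18.4e-6 * 7852 * 100 = 14.45%

14.45%


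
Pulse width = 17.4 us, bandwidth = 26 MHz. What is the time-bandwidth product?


TBP = 17.4 * 26 = 452.4

452.4


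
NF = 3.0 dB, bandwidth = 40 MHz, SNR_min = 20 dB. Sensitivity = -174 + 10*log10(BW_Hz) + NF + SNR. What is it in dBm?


10*log10(40000000.0) = 76.02
S = -174 + 76.02 + 3.0 + 20 = -75.0 dBm

-75.0 dBm


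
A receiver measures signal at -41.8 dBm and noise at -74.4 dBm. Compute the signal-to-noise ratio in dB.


SNR = -41.8 - (-74.4) = 32.6 dB

32.6 dB


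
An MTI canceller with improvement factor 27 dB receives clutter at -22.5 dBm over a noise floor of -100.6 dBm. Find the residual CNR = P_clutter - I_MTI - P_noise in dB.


CNR = -22.5 - 27 - (-100.6) = 51.1 dB

51.1 dB


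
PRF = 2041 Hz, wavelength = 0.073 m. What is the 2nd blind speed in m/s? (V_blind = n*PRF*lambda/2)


V_blind = 2 * 2041 * 0.073 / 2 = 149.0 m/s

149.0 m/s


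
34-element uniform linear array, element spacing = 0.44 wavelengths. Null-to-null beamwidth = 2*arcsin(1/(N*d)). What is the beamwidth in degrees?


1/(N*d) = 1/(34*0.44) = 0.066845
BW = 2*arcsin(0.066845) = 7.7 degrees

7.7 degrees


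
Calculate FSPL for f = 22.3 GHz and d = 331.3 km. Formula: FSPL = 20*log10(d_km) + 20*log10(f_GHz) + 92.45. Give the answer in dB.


20*log10(331.3) = 50.4
20*log10(22.3) = 26.97
FSPL = 169.8 dB

169.8 dB


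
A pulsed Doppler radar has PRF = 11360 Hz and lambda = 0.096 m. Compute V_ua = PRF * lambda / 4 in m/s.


V_ua = 11360 * 0.096 / 4 = 272.6 m/s

272.6 m/s


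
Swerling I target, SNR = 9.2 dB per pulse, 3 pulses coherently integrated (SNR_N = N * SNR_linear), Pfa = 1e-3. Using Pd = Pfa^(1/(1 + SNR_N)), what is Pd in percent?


SNR_lin = 10^(9.2/10) = 8.31764
SNR_N = 3 * 8.31764 = 24.95292
1/(1 + SNR_N) = 1/25.95292 = 0.0385313
Pd = (1e-3)^0.0385313 = 0.76631
Pd = 76.6%

76.6%


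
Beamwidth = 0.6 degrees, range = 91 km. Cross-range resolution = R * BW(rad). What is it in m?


BW_rad = 0.010471976
CR = 91000 * 0.010471976 = 952.9 m

952.9 m


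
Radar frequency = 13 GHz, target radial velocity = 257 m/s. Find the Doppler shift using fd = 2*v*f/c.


fd = 2 * 257 * 13000000000.0 / 3e8 = 22273.3 Hz

22273.3 Hz


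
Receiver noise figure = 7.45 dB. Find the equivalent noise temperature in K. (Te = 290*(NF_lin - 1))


NF_lin = 10^(7.45/10) = 5.559043
Te = 290 * (5.559043 - 1) = 1322.1 K

1322.1 K


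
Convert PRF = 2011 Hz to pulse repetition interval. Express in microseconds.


PRI = 1/2011 = 0.000497265 s = 497.3 us

497.3 us


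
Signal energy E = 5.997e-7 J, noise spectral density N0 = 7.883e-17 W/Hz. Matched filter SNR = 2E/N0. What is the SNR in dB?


SNR_lin = 2 * 5.997e-7 / 7.883e-17 = 1.522e10
SNR_dB = 10*log10(1.522e10) = 101.8 dB

101.8 dB


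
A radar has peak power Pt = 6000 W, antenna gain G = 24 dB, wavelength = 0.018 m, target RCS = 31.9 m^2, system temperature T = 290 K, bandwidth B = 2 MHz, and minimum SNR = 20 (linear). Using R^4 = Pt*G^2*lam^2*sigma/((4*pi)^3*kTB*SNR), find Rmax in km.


G_lin = 10^(24/10) = 251.188643
R^4 = 6000 * 251.188643^2 * 0.018^2 * 31.9 / ((4*pi)^3 * 1.38e-23 * 290 * 2000000.0 * 20)
R^4 = 1.23174e16 m^4
R_max = (1.23174e16)^(1/4) = 10534.9 m = 10.5 km

10.5 km


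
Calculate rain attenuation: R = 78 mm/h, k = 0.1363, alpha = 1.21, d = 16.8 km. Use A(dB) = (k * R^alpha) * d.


gamma = 0.1363 * 78^1.21 = 26.541797 dB/km
A = 26.541797 * 16.8 = 445.9 dB

445.9 dB


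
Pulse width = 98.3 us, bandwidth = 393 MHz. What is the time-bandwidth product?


TBP = 98.3 * 393 = 38631.9

38631.9


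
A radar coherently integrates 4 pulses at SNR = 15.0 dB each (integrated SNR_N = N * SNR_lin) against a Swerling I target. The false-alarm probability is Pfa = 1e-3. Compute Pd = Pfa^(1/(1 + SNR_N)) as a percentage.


SNR_lin = 10^(15.0/10) = 31.62278
SNR_N = 4 * 31.62278 = 126.49112
1/(1 + SNR_N) = 1/127.49112 = 0.0078437
Pd = (1e-3)^0.0078437 = 0.94726
Pd = 94.7%

94.7%


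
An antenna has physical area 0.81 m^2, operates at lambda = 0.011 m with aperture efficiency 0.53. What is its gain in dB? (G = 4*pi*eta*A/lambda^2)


G_linear = 4*pi*0.53*0.81/0.011^2 = 44584.65
G_dB = 10*log10(44584.65) = 46.5 dB

46.5 dB


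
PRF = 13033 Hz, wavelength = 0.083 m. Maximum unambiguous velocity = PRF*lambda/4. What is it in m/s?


V_ua = 13033 * 0.083 / 4 = 270.4 m/s

270.4 m/s


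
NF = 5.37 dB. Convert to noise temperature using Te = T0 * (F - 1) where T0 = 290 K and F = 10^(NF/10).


NF_lin = 10^(5.37/10) = 3.443499
Te = 290 * (3.443499 - 1) = 708.6 K

708.6 K


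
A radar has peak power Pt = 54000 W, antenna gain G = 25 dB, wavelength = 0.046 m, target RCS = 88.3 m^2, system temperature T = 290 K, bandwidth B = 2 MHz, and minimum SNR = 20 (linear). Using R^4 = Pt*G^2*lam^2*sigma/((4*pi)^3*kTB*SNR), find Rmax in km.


G_lin = 10^(25/10) = 316.227766
R^4 = 54000 * 316.227766^2 * 0.046^2 * 88.3 / ((4*pi)^3 * 1.38e-23 * 290 * 2000000.0 * 20)
R^4 = 3.17617e18 m^4
R_max = (3.17617e18)^(1/4) = 42215.9 m = 42.2 km

42.2 km


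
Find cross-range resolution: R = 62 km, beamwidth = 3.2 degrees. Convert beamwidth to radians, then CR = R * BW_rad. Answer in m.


BW_rad = 0.055850536
CR = 62000 * 0.055850536 = 3462.7 m

3462.7 m


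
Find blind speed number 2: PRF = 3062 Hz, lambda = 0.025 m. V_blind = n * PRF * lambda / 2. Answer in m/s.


V_blind = 2 * 3062 * 0.025 / 2 = 76.6 m/s

76.6 m/s


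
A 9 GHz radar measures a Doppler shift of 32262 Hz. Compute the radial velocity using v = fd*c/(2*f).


v = 32262 * 3e8 / (2 * 9000000000.0) = 537.7 m/s

537.7 m/s


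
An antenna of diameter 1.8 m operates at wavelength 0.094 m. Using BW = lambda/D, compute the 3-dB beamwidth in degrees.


BW_rad = 0.094 / 1.8 = 0.052222
BW_deg = 2.99 degrees

2.99 degrees


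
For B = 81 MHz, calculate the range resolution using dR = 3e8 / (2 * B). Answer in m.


dR = 3e8 / (2 * 81000000.0) = 1.85 m

1.85 m


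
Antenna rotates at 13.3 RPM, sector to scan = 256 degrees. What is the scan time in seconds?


t = 256 / (13.3 * 360) * 60 = 3.21 s

3.21 s


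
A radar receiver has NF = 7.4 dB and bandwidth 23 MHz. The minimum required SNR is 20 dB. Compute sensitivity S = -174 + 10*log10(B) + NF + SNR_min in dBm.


10*log10(23000000.0) = 73.62
S = -174 + 73.62 + 7.4 + 20 = -73.0 dBm

-73.0 dBm


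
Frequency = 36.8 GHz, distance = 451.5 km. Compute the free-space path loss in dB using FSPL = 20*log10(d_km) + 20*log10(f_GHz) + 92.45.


20*log10(451.5) = 53.09
20*log10(36.8) = 31.32
FSPL = 176.9 dB

176.9 dB


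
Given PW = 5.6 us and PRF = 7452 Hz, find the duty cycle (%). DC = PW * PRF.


DC = 5.6e-6 * 7452 * 100 = 4.17%

4.17%


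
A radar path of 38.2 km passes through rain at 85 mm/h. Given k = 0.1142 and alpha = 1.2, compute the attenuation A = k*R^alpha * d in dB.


gamma = 0.1142 * 85^1.2 = 23.603087 dB/km
A = 23.603087 * 38.2 = 901.64 dB

901.64 dB


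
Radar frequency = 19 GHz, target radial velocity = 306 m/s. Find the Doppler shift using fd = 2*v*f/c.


fd = 2 * 306 * 19000000000.0 / 3e8 = 38760.0 Hz

38760.0 Hz


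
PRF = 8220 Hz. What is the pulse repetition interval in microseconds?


PRI = 1/8220 = 0.0001216545 s = 121.7 us

121.7 us


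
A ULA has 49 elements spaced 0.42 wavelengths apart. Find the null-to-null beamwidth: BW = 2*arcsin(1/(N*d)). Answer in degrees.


1/(N*d) = 1/(49*0.42) = 0.048591
BW = 2*arcsin(0.048591) = 5.6 degrees

5.6 degrees


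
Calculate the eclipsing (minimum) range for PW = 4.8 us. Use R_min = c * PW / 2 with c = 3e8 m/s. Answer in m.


R_min = 3e8 * 4.8e-6 / 2 = 720.0 m

720.0 m


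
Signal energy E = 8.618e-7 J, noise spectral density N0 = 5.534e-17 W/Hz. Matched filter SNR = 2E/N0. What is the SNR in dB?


SNR_lin = 2 * 8.618e-7 / 5.534e-17 = 3.115e10
SNR_dB = 10*log10(3.115e10) = 104.9 dB

104.9 dB


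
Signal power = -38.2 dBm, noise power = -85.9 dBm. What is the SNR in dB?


SNR = -38.2 - (-85.9) = 47.7 dB

47.7 dB


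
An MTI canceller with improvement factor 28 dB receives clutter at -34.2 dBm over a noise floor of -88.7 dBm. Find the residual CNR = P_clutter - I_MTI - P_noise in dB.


CNR = -34.2 - 28 - (-88.7) = 26.5 dB

26.5 dB


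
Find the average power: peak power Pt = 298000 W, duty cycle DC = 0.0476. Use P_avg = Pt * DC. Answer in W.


P_avg = 298000 * 0.0476 = 14184.8 W

14184.8 W


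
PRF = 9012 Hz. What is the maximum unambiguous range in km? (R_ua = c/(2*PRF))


R_ua = 3e8 / (2 * 9012) = 16644.5 m = 16.6 km

16.6 km


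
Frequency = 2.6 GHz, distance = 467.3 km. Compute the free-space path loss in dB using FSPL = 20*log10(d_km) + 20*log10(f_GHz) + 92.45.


20*log10(467.3) = 53.39
20*log10(2.6) = 8.3
FSPL = 154.1 dB

154.1 dB


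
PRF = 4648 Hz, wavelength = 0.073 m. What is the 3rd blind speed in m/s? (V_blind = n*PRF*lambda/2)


V_blind = 3 * 4648 * 0.073 / 2 = 509.0 m/s

509.0 m/s


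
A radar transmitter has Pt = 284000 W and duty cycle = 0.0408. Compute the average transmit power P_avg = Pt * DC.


P_avg = 284000 * 0.0408 = 11587.2 W

11587.2 W


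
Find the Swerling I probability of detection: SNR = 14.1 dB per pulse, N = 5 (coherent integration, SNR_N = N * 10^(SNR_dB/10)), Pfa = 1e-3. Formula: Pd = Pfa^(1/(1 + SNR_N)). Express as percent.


SNR_lin = 10^(14.1/10) = 25.70396
SNR_N = 5 * 25.70396 = 128.5198
1/(1 + SNR_N) = 1/129.5198 = 0.0077208
Pd = (1e-3)^0.0077208 = 0.94806
Pd = 94.8%

94.8%


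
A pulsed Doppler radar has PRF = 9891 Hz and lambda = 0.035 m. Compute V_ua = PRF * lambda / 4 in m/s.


V_ua = 9891 * 0.035 / 4 = 86.5 m/s

86.5 m/s


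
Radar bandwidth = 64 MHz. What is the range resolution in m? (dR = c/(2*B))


dR = 3e8 / (2 * 64000000.0) = 2.34 m

2.34 m


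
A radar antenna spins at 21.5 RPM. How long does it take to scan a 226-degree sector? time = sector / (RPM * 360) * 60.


t = 226 / (21.5 * 360) * 60 = 1.75 s

1.75 s


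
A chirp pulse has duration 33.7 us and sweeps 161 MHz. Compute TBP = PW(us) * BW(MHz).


TBP = 33.7 * 161 = 5425.7

5425.7


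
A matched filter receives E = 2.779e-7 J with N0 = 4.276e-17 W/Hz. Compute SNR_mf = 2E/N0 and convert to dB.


SNR_lin = 2 * 2.779e-7 / 4.276e-17 = 1.3e10
SNR_dB = 10*log10(1.3e10) = 101.1 dB

101.1 dB


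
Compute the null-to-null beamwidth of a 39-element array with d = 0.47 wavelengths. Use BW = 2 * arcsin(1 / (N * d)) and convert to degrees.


1/(N*d) = 1/(39*0.47) = 0.054555
BW = 2*arcsin(0.054555) = 6.3 degrees

6.3 degrees


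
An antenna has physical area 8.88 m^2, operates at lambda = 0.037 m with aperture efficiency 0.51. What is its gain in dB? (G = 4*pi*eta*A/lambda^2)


G_linear = 4*pi*0.51*8.88/0.037^2 = 41570.91
G_dB = 10*log10(41570.91) = 46.2 dB

46.2 dB


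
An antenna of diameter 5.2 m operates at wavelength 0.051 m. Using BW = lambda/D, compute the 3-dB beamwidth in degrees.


BW_rad = 0.051 / 5.2 = 0.009808
BW_deg = 0.56 degrees

0.56 degrees


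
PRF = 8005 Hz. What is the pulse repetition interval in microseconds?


PRI = 1/8005 = 0.0001249219 s = 124.9 us

124.9 us


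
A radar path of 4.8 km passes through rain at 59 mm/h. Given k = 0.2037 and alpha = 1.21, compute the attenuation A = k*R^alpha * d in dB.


gamma = 0.2037 * 59^1.21 = 28.295799 dB/km
A = 28.295799 * 4.8 = 135.82 dB

135.82 dB


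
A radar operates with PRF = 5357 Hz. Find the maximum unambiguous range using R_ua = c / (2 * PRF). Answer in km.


R_ua = 3e8 / (2 * 5357) = 28000.7 m = 28.0 km

28.0 km


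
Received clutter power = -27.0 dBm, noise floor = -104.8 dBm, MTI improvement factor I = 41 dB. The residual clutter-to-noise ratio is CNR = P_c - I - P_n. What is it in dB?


CNR = -27.0 - 41 - (-104.8) = 36.8 dB

36.8 dB


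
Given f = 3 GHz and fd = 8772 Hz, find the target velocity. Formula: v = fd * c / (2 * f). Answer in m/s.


v = 8772 * 3e8 / (2 * 3000000000.0) = 438.6 m/s

438.6 m/s


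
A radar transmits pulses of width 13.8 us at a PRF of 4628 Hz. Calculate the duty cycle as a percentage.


DC = 13.8e-6 * 4628 * 100 = 6.39%

6.39%


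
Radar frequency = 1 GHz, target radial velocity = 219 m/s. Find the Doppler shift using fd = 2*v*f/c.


fd = 2 * 219 * 1000000000.0 / 3e8 = 1460.0 Hz

1460.0 Hz


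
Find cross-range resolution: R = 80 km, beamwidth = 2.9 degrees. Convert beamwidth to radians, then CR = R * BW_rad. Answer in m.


BW_rad = 0.050614548
CR = 80000 * 0.050614548 = 4049.2 m

4049.2 m


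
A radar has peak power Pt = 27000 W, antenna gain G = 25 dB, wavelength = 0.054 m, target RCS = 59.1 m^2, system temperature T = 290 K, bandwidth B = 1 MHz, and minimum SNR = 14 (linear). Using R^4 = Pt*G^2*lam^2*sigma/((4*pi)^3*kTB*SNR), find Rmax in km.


G_lin = 10^(25/10) = 316.227766
R^4 = 27000 * 316.227766^2 * 0.054^2 * 59.1 / ((4*pi)^3 * 1.38e-23 * 290 * 1000000.0 * 14)
R^4 = 4.18508e18 m^4
R_max = (4.18508e18)^(1/4) = 45229.9 m = 45.2 km

45.2 km


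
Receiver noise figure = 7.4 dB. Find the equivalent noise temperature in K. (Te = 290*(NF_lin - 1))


NF_lin = 10^(7.4/10) = 5.495409
Te = 290 * (5.495409 - 1) = 1303.7 K

1303.7 K


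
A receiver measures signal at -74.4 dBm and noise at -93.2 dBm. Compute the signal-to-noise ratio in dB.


SNR = -74.4 - (-93.2) = 18.8 dB

18.8 dB


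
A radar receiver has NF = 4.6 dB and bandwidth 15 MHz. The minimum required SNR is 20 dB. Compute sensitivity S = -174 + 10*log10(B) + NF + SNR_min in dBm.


10*log10(15000000.0) = 71.76
S = -174 + 71.76 + 4.6 + 20 = -77.6 dBm

-77.6 dBm


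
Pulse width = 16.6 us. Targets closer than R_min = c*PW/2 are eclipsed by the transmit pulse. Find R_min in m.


R_min = 3e8 * 16.6e-6 / 2 = 2490.0 m

2490.0 m


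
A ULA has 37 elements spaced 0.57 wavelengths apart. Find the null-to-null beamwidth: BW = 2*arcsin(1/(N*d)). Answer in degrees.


1/(N*d) = 1/(37*0.57) = 0.047416
BW = 2*arcsin(0.047416) = 5.4 degrees

5.4 degrees


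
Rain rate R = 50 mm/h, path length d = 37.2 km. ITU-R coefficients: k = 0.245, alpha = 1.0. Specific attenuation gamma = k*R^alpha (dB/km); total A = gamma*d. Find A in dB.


gamma = 0.245 * 50^1.0 = 12.25 dB/km
A = 12.25 * 37.2 = 455.7 dB

455.7 dB


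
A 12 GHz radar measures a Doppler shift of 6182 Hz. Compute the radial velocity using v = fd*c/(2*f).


v = 6182 * 3e8 / (2 * 12000000000.0) = 77.3 m/s

77.3 m/s


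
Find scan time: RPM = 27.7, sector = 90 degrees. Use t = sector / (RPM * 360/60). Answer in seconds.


t = 90 / (27.7 * 360) * 60 = 0.54 s

0.54 s


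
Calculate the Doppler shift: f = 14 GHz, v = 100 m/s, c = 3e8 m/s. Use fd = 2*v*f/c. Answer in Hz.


fd = 2 * 100 * 14000000000.0 / 3e8 = 9333.3 Hz

9333.3 Hz


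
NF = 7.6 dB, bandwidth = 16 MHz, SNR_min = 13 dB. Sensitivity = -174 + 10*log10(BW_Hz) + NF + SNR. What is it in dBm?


10*log10(16000000.0) = 72.04
S = -174 + 72.04 + 7.6 + 13 = -81.4 dBm

-81.4 dBm


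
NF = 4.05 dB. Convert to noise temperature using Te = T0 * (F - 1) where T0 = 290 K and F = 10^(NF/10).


NF_lin = 10^(4.05/10) = 2.540973
Te = 290 * (2.540973 - 1) = 446.9 K

446.9 K


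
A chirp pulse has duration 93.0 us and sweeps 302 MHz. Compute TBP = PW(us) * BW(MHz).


TBP = 93.0 * 302 = 28086.0

28086.0


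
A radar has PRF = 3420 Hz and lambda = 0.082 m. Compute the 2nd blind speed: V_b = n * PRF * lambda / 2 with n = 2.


V_blind = 2 * 3420 * 0.082 / 2 = 280.4 m/s

280.4 m/s


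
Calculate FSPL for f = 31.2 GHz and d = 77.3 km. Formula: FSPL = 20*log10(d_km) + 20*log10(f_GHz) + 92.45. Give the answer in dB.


20*log10(77.3) = 37.76
20*log10(31.2) = 29.88
FSPL = 160.1 dB

160.1 dB


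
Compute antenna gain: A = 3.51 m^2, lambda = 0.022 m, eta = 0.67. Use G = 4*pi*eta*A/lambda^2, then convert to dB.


G_linear = 4*pi*0.67*3.51/0.022^2 = 61058.54
G_dB = 10*log10(61058.54) = 47.9 dB

47.9 dB


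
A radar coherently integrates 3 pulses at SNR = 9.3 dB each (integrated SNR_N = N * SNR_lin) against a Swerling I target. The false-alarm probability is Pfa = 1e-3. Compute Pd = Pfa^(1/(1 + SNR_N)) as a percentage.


SNR_lin = 10^(9.3/10) = 8.51138
SNR_N = 3 * 8.51138 = 25.53414
1/(1 + SNR_N) = 1/26.53414 = 0.0376873
Pd = (1e-3)^0.0376873 = 0.77079
Pd = 77.1%

77.1%


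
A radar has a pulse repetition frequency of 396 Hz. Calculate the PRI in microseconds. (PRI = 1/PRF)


PRI = 1/396 = 0.0025252525 s = 2525.3 us

2525.3 us


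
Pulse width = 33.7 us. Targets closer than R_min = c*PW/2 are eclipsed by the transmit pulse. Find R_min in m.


R_min = 3e8 * 33.7e-6 / 2 = 5055.0 m

5055.0 m


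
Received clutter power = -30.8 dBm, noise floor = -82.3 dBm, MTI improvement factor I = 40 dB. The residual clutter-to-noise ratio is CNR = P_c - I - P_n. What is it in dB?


CNR = -30.8 - 40 - (-82.3) = 11.5 dB

11.5 dB


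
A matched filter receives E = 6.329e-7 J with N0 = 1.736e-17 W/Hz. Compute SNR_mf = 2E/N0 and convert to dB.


SNR_lin = 2 * 6.329e-7 / 1.736e-17 = 7.291e10
SNR_dB = 10*log10(7.291e10) = 108.6 dB

108.6 dB


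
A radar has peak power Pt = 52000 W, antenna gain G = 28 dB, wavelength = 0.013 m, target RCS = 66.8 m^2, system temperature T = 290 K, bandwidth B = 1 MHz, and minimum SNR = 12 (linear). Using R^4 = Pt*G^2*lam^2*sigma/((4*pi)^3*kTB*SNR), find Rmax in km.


G_lin = 10^(28/10) = 630.957344
R^4 = 52000 * 630.957344^2 * 0.013^2 * 66.8 / ((4*pi)^3 * 1.38e-23 * 290 * 1000000.0 * 12)
R^4 = 2.45233e18 m^4
R_max = (2.45233e18)^(1/4) = 39572.6 m = 39.6 km

39.6 km


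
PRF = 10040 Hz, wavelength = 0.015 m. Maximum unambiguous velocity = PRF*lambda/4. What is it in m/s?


V_ua = 10040 * 0.015 / 4 = 37.7 m/s

37.7 m/s


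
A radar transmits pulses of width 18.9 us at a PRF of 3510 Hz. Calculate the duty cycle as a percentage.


DC = 18.9e-6 * 3510 * 100 = 6.63%

6.63%


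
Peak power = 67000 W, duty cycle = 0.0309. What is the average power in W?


P_avg = 67000 * 0.0309 = 2070.3 W

2070.3 W


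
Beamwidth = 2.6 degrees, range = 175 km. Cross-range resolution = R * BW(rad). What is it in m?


BW_rad = 0.045378561
CR = 175000 * 0.045378561 = 7941.2 m

7941.2 m


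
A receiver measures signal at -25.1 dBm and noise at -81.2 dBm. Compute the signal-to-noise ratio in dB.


SNR = -25.1 - (-81.2) = 56.1 dB

56.1 dB


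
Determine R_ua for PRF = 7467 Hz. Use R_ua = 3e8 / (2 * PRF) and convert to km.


R_ua = 3e8 / (2 * 7467) = 20088.4 m = 20.1 km

20.1 km


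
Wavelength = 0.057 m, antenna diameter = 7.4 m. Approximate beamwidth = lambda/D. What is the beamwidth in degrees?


BW_rad = 0.057 / 7.4 = 0.007703
BW_deg = 0.44 degrees

0.44 degrees


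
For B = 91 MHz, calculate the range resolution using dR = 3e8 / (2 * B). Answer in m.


dR = 3e8 / (2 * 91000000.0) = 1.65 m

1.65 m


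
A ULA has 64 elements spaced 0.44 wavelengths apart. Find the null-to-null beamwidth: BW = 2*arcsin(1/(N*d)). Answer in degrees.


1/(N*d) = 1/(64*0.44) = 0.035511
BW = 2*arcsin(0.035511) = 4.1 degrees

4.1 degrees


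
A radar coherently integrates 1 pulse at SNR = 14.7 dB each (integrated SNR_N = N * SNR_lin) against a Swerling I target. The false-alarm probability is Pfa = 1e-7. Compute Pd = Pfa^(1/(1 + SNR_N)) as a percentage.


SNR_lin = 10^(14.7/10) = 29.51209
SNR_N = 1 * 29.51209 = 29.51209
1/(1 + SNR_N) = 1/30.51209 = 0.0327739
Pd = (1e-7)^0.0327739 = 0.58963
Pd = 59.0%

59.0%


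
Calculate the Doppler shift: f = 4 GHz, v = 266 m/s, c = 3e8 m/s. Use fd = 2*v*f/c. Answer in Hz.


fd = 2 * 266 * 4000000000.0 / 3e8 = 7093.3 Hz

7093.3 Hz


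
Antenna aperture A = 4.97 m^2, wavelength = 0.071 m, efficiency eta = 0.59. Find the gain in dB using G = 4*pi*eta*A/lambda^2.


G_linear = 4*pi*0.59*4.97/0.071^2 = 7309.73
G_dB = 10*log10(7309.73) = 38.6 dB

38.6 dB


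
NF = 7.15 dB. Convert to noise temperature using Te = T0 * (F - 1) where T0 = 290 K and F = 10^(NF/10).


NF_lin = 10^(7.15/10) = 5.188
Te = 290 * (5.188 - 1) = 1214.5 K

1214.5 K


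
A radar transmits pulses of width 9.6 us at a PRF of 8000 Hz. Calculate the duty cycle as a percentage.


DC = 9.6e-6 * 8000 * 100 = 7.68%

7.68%


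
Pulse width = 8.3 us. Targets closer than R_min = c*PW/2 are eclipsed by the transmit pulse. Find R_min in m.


R_min = 3e8 * 8.3e-6 / 2 = 1245.0 m

1245.0 m


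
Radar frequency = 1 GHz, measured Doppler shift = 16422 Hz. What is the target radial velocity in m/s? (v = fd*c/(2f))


v = 16422 * 3e8 / (2 * 1000000000.0) = 2463.3 m/s

2463.3 m/s


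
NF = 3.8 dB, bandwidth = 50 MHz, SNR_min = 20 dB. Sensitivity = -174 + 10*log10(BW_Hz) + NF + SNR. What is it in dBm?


10*log10(50000000.0) = 76.99
S = -174 + 76.99 + 3.8 + 20 = -73.2 dBm

-73.2 dBm


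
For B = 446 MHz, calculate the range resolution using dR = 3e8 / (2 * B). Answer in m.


dR = 3e8 / (2 * 446000000.0) = 0.34 m

0.34 m


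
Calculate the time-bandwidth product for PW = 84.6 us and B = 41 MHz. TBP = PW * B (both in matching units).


TBP = 84.6 * 41 = 3468.6

3468.6


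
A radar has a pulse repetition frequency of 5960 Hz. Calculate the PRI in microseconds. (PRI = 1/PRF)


PRI = 1/5960 = 0.0001677852 s = 167.8 us

167.8 us


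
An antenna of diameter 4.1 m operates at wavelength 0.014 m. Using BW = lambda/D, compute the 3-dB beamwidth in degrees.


BW_rad = 0.014 / 4.1 = 0.003415
BW_deg = 0.2 degrees

0.2 degrees


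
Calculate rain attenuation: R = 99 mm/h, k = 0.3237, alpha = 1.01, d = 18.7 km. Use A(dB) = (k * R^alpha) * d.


gamma = 0.3237 * 99^1.01 = 33.553223 dB/km
A = 33.553223 * 18.7 = 627.45 dB

627.45 dB


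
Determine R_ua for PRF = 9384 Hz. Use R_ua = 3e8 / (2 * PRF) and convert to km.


R_ua = 3e8 / (2 * 9384) = 15984.7 m = 16.0 km

16.0 km


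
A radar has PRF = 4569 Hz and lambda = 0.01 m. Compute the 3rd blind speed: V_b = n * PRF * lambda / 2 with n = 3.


V_blind = 3 * 4569 * 0.01 / 2 = 68.5 m/s

68.5 m/s


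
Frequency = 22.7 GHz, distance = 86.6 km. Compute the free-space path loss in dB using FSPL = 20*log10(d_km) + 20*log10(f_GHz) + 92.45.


20*log10(86.6) = 38.75
20*log10(22.7) = 27.12
FSPL = 158.3 dB

158.3 dB


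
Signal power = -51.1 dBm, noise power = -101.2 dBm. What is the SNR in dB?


SNR = -51.1 - (-101.2) = 50.1 dB

50.1 dB


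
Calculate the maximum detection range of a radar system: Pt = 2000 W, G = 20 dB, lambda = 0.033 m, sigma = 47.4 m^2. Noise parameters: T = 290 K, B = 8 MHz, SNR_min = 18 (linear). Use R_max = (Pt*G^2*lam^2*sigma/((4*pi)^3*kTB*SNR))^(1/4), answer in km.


G_lin = 10^(20/10) = 100.0
R^4 = 2000 * 100.0^2 * 0.033^2 * 47.4 / ((4*pi)^3 * 1.38e-23 * 290 * 8000000.0 * 18)
R^4 = 9.02749e14 m^4
R_max = (9.02749e14)^(1/4) = 5481.4 m = 5.5 km

5.5 km


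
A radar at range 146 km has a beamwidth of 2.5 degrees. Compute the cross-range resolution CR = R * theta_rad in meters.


BW_rad = 0.043633231
CR = 146000 * 0.043633231 = 6370.5 m

6370.5 m


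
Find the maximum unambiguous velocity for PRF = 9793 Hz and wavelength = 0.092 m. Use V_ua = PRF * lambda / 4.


V_ua = 9793 * 0.092 / 4 = 225.2 m/s

225.2 m/s


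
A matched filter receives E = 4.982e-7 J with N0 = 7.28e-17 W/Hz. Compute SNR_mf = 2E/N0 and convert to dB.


SNR_lin = 2 * 4.982e-7 / 7.28e-17 = 1.369e10
SNR_dB = 10*log10(1.369e10) = 101.4 dB

101.4 dB


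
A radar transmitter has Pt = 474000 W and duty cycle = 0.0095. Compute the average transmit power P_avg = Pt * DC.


P_avg = 474000 * 0.0095 = 4503.0 W

4503.0 W


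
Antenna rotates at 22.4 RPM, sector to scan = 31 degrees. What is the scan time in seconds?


t = 31 / (22.4 * 360) * 60 = 0.23 s

0.23 s


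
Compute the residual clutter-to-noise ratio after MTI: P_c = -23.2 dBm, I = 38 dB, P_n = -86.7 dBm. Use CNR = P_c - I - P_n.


CNR = -23.2 - 38 - (-86.7) = 25.5 dB

25.5 dB


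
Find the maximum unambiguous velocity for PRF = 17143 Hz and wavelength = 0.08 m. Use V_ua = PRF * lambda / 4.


V_ua = 17143 * 0.08 / 4 = 342.9 m/s

342.9 m/s


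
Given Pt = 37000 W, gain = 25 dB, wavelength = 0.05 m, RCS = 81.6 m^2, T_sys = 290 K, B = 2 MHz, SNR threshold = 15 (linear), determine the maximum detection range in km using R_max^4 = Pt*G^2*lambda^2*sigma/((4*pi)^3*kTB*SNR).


G_lin = 10^(25/10) = 316.227766
R^4 = 37000 * 316.227766^2 * 0.05^2 * 81.6 / ((4*pi)^3 * 1.38e-23 * 290 * 2000000.0 * 15)
R^4 = 3.16814e18 m^4
R_max = (3.16814e18)^(1/4) = 42189.2 m = 42.2 km

42.2 km


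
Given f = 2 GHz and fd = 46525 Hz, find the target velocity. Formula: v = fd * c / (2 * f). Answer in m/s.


v = 46525 * 3e8 / (2 * 2000000000.0) = 3489.4 m/s

3489.4 m/s


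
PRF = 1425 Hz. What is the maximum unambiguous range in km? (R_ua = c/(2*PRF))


R_ua = 3e8 / (2 * 1425) = 105263.2 m = 105.3 km

105.3 km


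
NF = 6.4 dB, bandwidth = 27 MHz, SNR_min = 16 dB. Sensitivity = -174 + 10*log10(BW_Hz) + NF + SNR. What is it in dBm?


10*log10(27000000.0) = 74.31
S = -174 + 74.31 + 6.4 + 16 = -77.3 dBm

-77.3 dBm


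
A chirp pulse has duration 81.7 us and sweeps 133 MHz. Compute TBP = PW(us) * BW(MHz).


TBP = 81.7 * 133 = 10866.1

10866.1


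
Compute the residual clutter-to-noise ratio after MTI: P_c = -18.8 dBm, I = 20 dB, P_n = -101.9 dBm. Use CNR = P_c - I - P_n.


CNR = -18.8 - 20 - (-101.9) = 63.1 dB

63.1 dB


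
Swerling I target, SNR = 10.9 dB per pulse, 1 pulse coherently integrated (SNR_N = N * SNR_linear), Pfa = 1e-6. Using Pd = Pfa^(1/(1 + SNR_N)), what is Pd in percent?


SNR_lin = 10^(10.9/10) = 12.30269
SNR_N = 1 * 12.30269 = 12.30269
1/(1 + SNR_N) = 1/13.30269 = 0.0751728
Pd = (1e-6)^0.0751728 = 0.35397
Pd = 35.4%

35.4%


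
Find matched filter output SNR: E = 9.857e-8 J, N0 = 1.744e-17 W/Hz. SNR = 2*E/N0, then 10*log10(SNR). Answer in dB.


SNR_lin = 2 * 9.857e-8 / 1.744e-17 = 1.13e10
SNR_dB = 10*log10(1.13e10) = 100.5 dB

100.5 dB


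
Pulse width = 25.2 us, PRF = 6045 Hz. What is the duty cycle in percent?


DC = 25.2e-6 * 6045 * 100 = 15.23%

15.23%


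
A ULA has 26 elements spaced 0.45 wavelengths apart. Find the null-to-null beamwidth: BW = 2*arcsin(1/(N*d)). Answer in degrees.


1/(N*d) = 1/(26*0.45) = 0.08547
BW = 2*arcsin(0.08547) = 9.8 degrees

9.8 degrees


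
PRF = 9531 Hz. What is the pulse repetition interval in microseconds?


PRI = 1/9531 = 0.0001049208 s = 104.9 us

104.9 us


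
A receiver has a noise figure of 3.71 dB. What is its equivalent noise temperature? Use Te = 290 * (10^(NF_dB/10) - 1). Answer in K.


NF_lin = 10^(3.71/10) = 2.349633
Te = 290 * (2.349633 - 1) = 391.4 K

391.4 K


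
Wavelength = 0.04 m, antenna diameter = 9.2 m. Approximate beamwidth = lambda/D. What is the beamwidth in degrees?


BW_rad = 0.04 / 9.2 = 0.004348
BW_deg = 0.25 degrees

0.25 degrees


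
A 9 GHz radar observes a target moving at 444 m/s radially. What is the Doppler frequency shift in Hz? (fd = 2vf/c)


fd = 2 * 444 * 9000000000.0 / 3e8 = 26640.0 Hz

26640.0 Hz


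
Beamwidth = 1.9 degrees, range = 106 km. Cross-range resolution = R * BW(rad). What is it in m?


BW_rad = 0.033161256
CR = 106000 * 0.033161256 = 3515.1 m

3515.1 m


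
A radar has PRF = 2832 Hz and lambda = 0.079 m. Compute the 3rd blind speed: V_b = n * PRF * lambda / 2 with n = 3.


V_blind = 3 * 2832 * 0.079 / 2 = 335.6 m/s

335.6 m/s


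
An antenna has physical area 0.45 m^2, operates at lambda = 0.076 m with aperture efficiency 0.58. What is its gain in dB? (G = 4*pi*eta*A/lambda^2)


G_linear = 4*pi*0.58*0.45/0.076^2 = 567.84
G_dB = 10*log10(567.84) = 27.5 dB

27.5 dB


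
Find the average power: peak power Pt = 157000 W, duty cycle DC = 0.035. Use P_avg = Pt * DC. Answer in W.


P_avg = 157000 * 0.035 = 5495.0 W

5495.0 W


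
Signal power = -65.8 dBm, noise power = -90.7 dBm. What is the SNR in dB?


SNR = -65.8 - (-90.7) = 24.9 dB

24.9 dB


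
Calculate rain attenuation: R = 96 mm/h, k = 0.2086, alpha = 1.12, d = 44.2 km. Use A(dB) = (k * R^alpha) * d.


gamma = 0.2086 * 96^1.12 = 34.630446 dB/km
A = 34.630446 * 44.2 = 1530.67 dB

1530.67 dB


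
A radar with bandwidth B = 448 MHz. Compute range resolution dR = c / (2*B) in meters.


dR = 3e8 / (2 * 448000000.0) = 0.33 m

0.33 m


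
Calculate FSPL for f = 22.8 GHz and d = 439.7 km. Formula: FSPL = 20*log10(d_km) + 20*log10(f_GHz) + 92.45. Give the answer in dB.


20*log10(439.7) = 52.86
20*log10(22.8) = 27.16
FSPL = 172.5 dB

172.5 dB


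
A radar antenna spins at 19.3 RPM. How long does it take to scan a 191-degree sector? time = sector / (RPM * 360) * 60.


t = 191 / (19.3 * 360) * 60 = 1.65 s

1.65 s


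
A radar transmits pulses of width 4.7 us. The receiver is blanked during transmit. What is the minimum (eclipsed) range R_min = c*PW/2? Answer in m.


R_min = 3e8 * 4.7e-6 / 2 = 705.0 m

705.0 m


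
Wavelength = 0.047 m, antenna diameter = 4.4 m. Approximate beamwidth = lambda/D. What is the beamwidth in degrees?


BW_rad = 0.047 / 4.4 = 0.010682
BW_deg = 0.61 degrees

0.61 degrees


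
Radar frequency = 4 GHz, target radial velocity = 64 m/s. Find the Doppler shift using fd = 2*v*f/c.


fd = 2 * 64 * 4000000000.0 / 3e8 = 1706.7 Hz

1706.7 Hz


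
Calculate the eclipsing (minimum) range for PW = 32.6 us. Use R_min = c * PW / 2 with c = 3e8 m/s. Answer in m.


R_min = 3e8 * 32.6e-6 / 2 = 4890.0 m

4890.0 m


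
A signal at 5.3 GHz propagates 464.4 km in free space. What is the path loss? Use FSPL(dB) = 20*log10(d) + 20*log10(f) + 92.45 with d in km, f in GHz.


20*log10(464.4) = 53.34
20*log10(5.3) = 14.49
FSPL = 160.3 dB

160.3 dB


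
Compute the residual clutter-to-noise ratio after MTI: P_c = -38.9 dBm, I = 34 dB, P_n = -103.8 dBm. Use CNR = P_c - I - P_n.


CNR = -38.9 - 34 - (-103.8) = 30.9 dB

30.9 dB


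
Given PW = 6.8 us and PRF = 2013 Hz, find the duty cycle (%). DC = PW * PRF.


DC = 6.8e-6 * 2013 * 100 = 1.37%

1.37%


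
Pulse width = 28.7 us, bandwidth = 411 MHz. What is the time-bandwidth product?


TBP = 28.7 * 411 = 11795.7

11795.7


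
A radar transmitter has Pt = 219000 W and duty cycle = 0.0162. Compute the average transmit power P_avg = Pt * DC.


P_avg = 219000 * 0.0162 = 3547.8 W

3547.8 W
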